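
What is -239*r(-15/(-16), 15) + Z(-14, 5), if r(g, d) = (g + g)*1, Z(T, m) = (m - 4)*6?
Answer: -3537/8 ≈ -442.13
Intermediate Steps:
Z(T, m) = -24 + 6*m (Z(T, m) = (-4 + m)*6 = -24 + 6*m)
r(g, d) = 2*g (r(g, d) = (2*g)*1 = 2*g)
-239*r(-15/(-16), 15) + Z(-14, 5) = -478*(-15/(-16)) + (-24 + 6*5) = -478*(-15*(-1/16)) + (-24 + 30) = -478*15/16 + 6 = -239*15/8 + 6 = -3585/8 + 6 = -3537/8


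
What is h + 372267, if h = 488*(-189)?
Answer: 280035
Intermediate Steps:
h = -92232
h + 372267 = -92232 + 372267 = 280035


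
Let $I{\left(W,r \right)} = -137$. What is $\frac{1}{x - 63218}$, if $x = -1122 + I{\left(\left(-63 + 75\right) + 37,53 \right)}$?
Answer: $- \frac{1}{64477} \approx -1.5509 \cdot 10^{-5}$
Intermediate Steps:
$x = -1259$ ($x = -1122 - 137 = -1259$)
$\frac{1}{x - 63218} = \frac{1}{-1259 - 63218} = \frac{1}{-64477} = - \frac{1}{64477}$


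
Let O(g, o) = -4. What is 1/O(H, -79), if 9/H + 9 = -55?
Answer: -¼ ≈ -0.25000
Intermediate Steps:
H = -9/64 (H = 9/(-9 - 55) = 9/(-64) = 9*(-1/64) = -9/64 ≈ -0.14063)
1/O(H, -79) = 1/(-4) = -¼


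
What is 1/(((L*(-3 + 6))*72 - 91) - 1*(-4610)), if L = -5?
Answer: 1/3439 ≈ 0.00029078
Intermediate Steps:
1/(((L*(-3 + 6))*72 - 91) - 1*(-4610)) = 1/((-5*(-3 + 6)*72 - 91) - 1*(-4610)) = 1/((-5*3*72 - 91) + 4610) = 1/((-15*72 - 91) + 4610) = 1/((-1080 - 91) + 4610) = 1/(-1171 + 4610) = 1/3439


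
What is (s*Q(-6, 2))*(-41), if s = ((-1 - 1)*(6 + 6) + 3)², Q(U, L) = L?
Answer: -36162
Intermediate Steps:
s = 441 (s = (-2*12 + 3)² = (-24 + 3)² = (-21)² = 441)
(s*Q(-6, 2))*(-41) = (441*2)*(-41) = 882*(-41) = -36162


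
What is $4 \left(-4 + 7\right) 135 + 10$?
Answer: $1630$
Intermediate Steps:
$4 \left(-4 + 7\right) 135 + 10 = 4 \cdot 3 \cdot 135 + 10 = 12 \cdot 135 + 10 = 1620 + 10 = 1630$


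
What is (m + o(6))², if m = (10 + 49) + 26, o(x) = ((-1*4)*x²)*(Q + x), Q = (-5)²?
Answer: 19175641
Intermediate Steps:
Q = 25
o(x) = -4*x²*(25 + x) (o(x) = ((-1*4)*x²)*(25 + x) = (-4*x²)*(25 + x) = -4*x²*(25 + x))
m = 85 (m = 59 + 26 = 85)
(m + o(6))² = (85 + 4*6²*(-25 - 1*6))² = (85 + 4*36*(-25 - 6))² = (85 + 4*36*(-31))² = (85 - 4464)² = (-4379)² = 19175641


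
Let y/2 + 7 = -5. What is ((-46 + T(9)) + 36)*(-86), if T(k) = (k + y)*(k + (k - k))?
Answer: 12470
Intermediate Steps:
y = -24 (y = -14 + 2*(-5) = -14 - 10 = -24)
T(k) = k*(-24 + k) (T(k) = (k - 24)*(k + (k - k)) = (-24 + k)*(k + 0) = (-24 + k)*k = k*(-24 + k))
((-46 + T(9)) + 36)*(-86) = ((-46 + 9*(-24 + 9)) + 36)*(-86) = ((-46 + 9*(-15)) + 36)*(-86) = ((-46 - 135) + 36)*(-86) = (-181 + 36)*(-86) = -145*(-86) = 12470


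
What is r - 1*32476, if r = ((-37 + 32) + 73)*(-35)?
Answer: -34856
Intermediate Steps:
r = -2380 (r = (-5 + 73)*(-35) = 68*(-35) = -2380)
r - 1*32476 = -2380 - 1*32476 = -2380 - 32476 = -34856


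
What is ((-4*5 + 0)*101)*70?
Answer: -141400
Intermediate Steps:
((-4*5 + 0)*101)*70 = ((-20 + 0)*101)*70 = -20*101*70 = -2020*70 = -141400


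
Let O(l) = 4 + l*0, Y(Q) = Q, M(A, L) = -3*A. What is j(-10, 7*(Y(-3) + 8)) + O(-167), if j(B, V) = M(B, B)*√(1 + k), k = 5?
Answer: 4 + 30*√6 ≈ 77.485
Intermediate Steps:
O(l) = 4 (O(l) = 4 + 0 = 4)
j(B, V) = -3*B*√6 (j(B, V) = (-3*B)*√(1 + 5) = (-3*B)*√6 = -3*B*√6)
j(-10, 7*(Y(-3) + 8)) + O(-167) = -3*(-10)*√6 + 4 = 30*√6 + 4 = 4 + 30*√6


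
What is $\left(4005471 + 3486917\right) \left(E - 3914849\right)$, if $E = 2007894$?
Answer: $-14287646758540$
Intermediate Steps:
$\left(4005471 + 3486917\right) \left(E - 3914849\right) = \left(4005471 + 3486917\right) \left(2007894 - 3914849\right) = 7492388 \left(-1906955\right) = -14287646758540$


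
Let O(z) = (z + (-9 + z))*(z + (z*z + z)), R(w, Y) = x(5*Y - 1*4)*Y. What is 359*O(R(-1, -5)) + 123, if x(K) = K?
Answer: 2150236008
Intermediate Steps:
R(w, Y) = Y*(-4 + 5*Y) (R(w, Y) = (5*Y - 1*4)*Y = (5*Y - 4)*Y = (-4 + 5*Y)*Y = Y*(-4 + 5*Y))
O(z) = (-9 + 2*z)*(z² + 2*z) (O(z) = (-9 + 2*z)*(z + (z² + z)) = (-9 + 2*z)*(z + (z + z²)) = (-9 + 2*z)*(z² + 2*z))
359*O(R(-1, -5)) + 123 = 359*((-5*(-4 + 5*(-5)))*(-18 - (-25)*(-4 + 5*(-5)) + 2*(-5*(-4 + 5*(-5)))²)) + 123 = 359*((-5*(-4 - 25))*(-18 - (-25)*(-4 - 25) + 2*(-5*(-4 - 25))²)) + 123 = 359*((-5*(-29))*(-18 - (-25)*(-29) + 2*(-5*(-29))²)) + 123 = 359*(145*(-18 - 5*145 + 2*145²)) + 123 = 359*(145*(-18 - 725 + 2*21025)) + 123 = 359*(145*(-18 - 725 + 42050)) + 123 = 359*(145*41307) + 123 = 359*5989515 + 123 = 2150235885 + 123 = 2150236008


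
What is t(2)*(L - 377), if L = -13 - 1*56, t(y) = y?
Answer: -892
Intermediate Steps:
L = -69 (L = -13 - 56 = -69)
t(2)*(L - 377) = 2*(-69 - 377) = 2*(-446) = -892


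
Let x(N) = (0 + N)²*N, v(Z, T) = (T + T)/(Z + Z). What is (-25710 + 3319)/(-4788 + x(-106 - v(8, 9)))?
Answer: 11464192/631874249 ≈ 0.018143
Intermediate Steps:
v(Z, T) = T/Z (v(Z, T) = (2*T)/((2*Z)) = (2*T)*(1/(2*Z)) = T/Z)
x(N) = N³ (x(N) = N²*N = N³)
(-25710 + 3319)/(-4788 + x(-106 - v(8, 9))) = (-25710 + 3319)/(-4788 + (-106 - 9/8)³) = -22391/(-4788 + (-106 - 9/8)³) = -22391/(-4788 + (-857/8)³) = -22391/(-4788 - 629422793/512) = -22391/(-631874249/512) = -22391*(-512/631874249) = 11464192/631874249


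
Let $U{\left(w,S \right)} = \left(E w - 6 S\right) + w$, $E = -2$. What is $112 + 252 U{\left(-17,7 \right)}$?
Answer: $-6188$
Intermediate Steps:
$U{\left(w,S \right)} = - w - 6 S$ ($U{\left(w,S \right)} = \left(- 2 w - 6 S\right) + w = \left(- 6 S - 2 w\right) + w = - w - 6 S$)
$112 + 252 U{\left(-17,7 \right)} = 112 + 252 \left(\left(-1\right) \left(-17\right) - 42\right) = 112 + 252 \left(17 - 42\right) = 112 + 252 \left(-25\right) = 112 - 6300 = -6188$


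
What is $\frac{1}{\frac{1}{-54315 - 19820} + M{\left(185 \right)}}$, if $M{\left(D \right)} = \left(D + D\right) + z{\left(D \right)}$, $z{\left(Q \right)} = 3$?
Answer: $\frac{74135}{27652354} \approx 0.002681$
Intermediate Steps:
$M{\left(D \right)} = 3 + 2 D$ ($M{\left(D \right)} = \left(D + D\right) + 3 = 2 D + 3 = 3 + 2 D$)
$\frac{1}{\frac{1}{-54315 - 19820} + M{\left(185 \right)}} = \frac{1}{\frac{1}{-54315 - 19820} + \left(3 + 2 \cdot 185\right)} = \frac{1}{\frac{1}{-74135} + \left(3 + 370\right)} = \frac{1}{- \frac{1}{74135} + 373} = \frac{1}{\frac{27652354}{74135}} = \frac{74135}{27652354}$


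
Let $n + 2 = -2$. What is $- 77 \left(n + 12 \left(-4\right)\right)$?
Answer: $4004$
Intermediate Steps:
$n = -4$ ($n = -2 - 2 = -4$)
$- 77 \left(n + 12 \left(-4\right)\right) = - 77 \left(-4 + 12 \left(-4\right)\right) = - 77 \left(-4 - 48\right) = \left(-77\right) \left(-52\right) = 4004$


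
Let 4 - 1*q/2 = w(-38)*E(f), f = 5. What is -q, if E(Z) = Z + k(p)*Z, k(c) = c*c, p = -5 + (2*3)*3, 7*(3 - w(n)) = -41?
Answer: 105344/7 ≈ 15049.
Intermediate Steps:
w(n) = 62/7 (w(n) = 3 - ⅐*(-41) = 3 + 41/7 = 62/7)
p = 13 (p = -5 + 6*3 = -5 + 18 = 13)
k(c) = c²
E(Z) = 170*Z (E(Z) = Z + 13²*Z = Z + 169*Z = 170*Z)
q = -105344/7 (q = 8 - 124*170*5/7 = 8 - 124*850/7 = 8 - 2*52700/7 = 8 - 105400/7 = -105344/7 ≈ -15049.)
-q = -1*(-105344/7) = 105344/7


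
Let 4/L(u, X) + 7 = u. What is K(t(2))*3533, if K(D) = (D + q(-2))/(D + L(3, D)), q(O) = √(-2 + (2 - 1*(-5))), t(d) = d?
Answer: 7066 + 3533*√5 ≈ 14966.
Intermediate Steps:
L(u, X) = 4/(-7 + u)
q(O) = √5 (q(O) = √(-2 + (2 + 5)) = √(-2 + 7) = √5)
K(D) = (D + √5)/(-1 + D) (K(D) = (D + √5)/(D + 4/(-7 + 3)) = (D + √5)/(D + 4/(-4)) = (D + √5)/(D + 4*(-¼)) = (D + √5)/(D - 1) = (D + √5)/(-1 + D))
K(t(2))*3533 = ((2 + √5)/(-1 + 2))*3533 = ((2 + √5)/1)*3533 = (1*(2 + √5))*3533 = (2 + √5)*3533 = 7066 + 3533*√5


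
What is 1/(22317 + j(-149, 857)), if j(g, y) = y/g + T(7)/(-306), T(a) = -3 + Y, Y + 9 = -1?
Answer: 45594/1017260993 ≈ 4.4820e-5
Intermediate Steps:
Y = -10 (Y = -9 - 1 = -10)
T(a) = -13 (T(a) = -3 - 10 = -13)
j(g, y) = 13/306 + y/g (j(g, y) = y/g - 13/(-306) = y/g - 13*(-1/306) = y/g + 13/306 = 13/306 + y/g)
1/(22317 + j(-149, 857)) = 1/(22317 + (13/306 + 857/(-149))) = 1/(22317 + (13/306 + 857*(-1/149))) = 1/(22317 + (13/306 - 857/149)) = 1/(22317 - 260305/45594) = 1/(1017260993/45594) = 45594/1017260993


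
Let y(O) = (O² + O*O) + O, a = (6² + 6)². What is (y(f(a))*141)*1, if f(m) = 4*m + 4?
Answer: 14056890660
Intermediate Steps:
a = 1764 (a = (36 + 6)² = 42² = 1764)
f(m) = 4 + 4*m
y(O) = O + 2*O² (y(O) = (O² + O²) + O = 2*O² + O = O + 2*O²)
(y(f(a))*141)*1 = (((4 + 4*1764)*(1 + 2*(4 + 4*1764)))*141)*1 = (((4 + 7056)*(1 + 2*(4 + 7056)))*141)*1 = ((7060*(1 + 2*7060))*141)*1 = ((7060*(1 + 14120))*141)*1 = ((7060*14121)*141)*1 = (99694260*141)*1 = 14056890660*1 = 14056890660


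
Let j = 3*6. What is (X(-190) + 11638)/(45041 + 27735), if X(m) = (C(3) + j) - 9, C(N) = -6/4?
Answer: 23291/145552 ≈ 0.16002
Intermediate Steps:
j = 18
C(N) = -3/2 (C(N) = -6*¼ = -3/2)
X(m) = 15/2 (X(m) = (-3/2 + 18) - 9 = 33/2 - 9 = 15/2)
(X(-190) + 11638)/(45041 + 27735) = (15/2 + 11638)/(45041 + 27735) = (23291/2)/72776 = (23291/2)*(1/72776) = 23291/145552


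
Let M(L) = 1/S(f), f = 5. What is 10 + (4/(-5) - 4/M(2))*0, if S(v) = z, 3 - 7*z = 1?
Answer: 10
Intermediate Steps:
z = 2/7 (z = 3/7 - ⅐*1 = 3/7 - ⅐ = 2/7 ≈ 0.28571)
S(v) = 2/7
M(L) = 7/2 (M(L) = 1/(2/7) = 7/2)
10 + (4/(-5) - 4/M(2))*0 = 10 + (4/(-5) - 4/7/2)*0 = 10 + (4*(-⅕) - 4*2/7)*0 = 10 + (-⅘ - 8/7)*0 = 10 - 68/35*0 = 10 + 0 = 10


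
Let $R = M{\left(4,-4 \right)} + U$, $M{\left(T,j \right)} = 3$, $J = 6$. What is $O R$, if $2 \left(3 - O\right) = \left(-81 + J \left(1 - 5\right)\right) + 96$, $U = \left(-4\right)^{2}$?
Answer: $\frac{285}{2} \approx 142.5$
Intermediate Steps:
$U = 16$
$R = 19$ ($R = 3 + 16 = 19$)
$O = \frac{15}{2}$ ($O = 3 - \frac{\left(-81 + 6 \left(1 - 5\right)\right) + 96}{2} = 3 - \frac{\left(-81 + 6 \left(-4\right)\right) + 96}{2} = 3 - \frac{\left(-81 - 24\right) + 96}{2} = 3 - \frac{-105 + 96}{2} = 3 - - \frac{9}{2} = 3 + \frac{9}{2} = \frac{15}{2} \approx 7.5$)
$O R = \frac{15}{2} \cdot 19 = \frac{285}{2}$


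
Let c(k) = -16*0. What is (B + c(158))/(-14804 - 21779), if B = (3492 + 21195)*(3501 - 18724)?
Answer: 375810201/36583 ≈ 10273.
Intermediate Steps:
c(k) = 0
B = -375810201 (B = 24687*(-15223) = -375810201)
(B + c(158))/(-14804 - 21779) = (-375810201 + 0)/(-14804 - 21779) = -375810201/(-36583) = -375810201*(-1/36583) = 375810201/36583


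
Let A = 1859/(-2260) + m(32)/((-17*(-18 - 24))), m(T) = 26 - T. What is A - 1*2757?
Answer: -741691061/268940 ≈ -2757.8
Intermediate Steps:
A = -223481/268940 (A = 1859/(-2260) + (26 - 1*32)/((-17*(-18 - 24))) = 1859*(-1/2260) + (26 - 32)/((-17*(-42))) = -1859/2260 - 6/714 = -1859/2260 - 6*1/714 = -1859/2260 - 1/119 = -223481/268940 ≈ -0.83097)
A - 1*2757 = -223481/268940 - 1*2757 = -223481/268940 - 2757 = -741691061/268940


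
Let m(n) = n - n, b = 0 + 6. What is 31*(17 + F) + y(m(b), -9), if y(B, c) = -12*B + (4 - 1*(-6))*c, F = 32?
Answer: 1429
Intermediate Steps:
b = 6
m(n) = 0
y(B, c) = -12*B + 10*c (y(B, c) = -12*B + (4 + 6)*c = -12*B + 10*c)
31*(17 + F) + y(m(b), -9) = 31*(17 + 32) + (-12*0 + 10*(-9)) = 31*49 + (0 - 90) = 1519 - 90 = 1429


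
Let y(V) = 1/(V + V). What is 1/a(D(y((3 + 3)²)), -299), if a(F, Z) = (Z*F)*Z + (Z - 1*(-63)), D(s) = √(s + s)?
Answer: 6/87985 ≈ 6.8193e-5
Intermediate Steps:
y(V) = 1/(2*V)
D(s) = √2*√s (D(s) = √(2*s) = √2*√s)
a(F, Z) = 63 + Z + F*Z² (a(F, Z) = (F*Z)*Z + (Z + 63) = F*Z² + (63 + Z) = 63 + Z + F*Z²)
1/a(D(y((3 + 3)²)), -299) = 1/(63 - 299 + (√2*√(1/(2*((3 + 3)²))))*(-299)²) = 1/(63 - 299 + (√2*√(1/(2*(6²))))*89401) = 1/(63 - 299 + (√2*√((½)/36))*89401) = 1/(63 - 299 + (√2*√((½)*(1/36)))*89401) = 1/(63 - 299 + (√2*√(1/72))*89401) = 1/(63 - 299 + (√2*(√2/12))*89401) = 1/(63 - 299 + (⅙)*89401) = 1/(63 - 299 + 89401/6) = 1/(87985/6) = 6/87985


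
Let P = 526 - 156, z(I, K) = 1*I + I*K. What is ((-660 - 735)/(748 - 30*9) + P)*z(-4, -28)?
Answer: 9475110/239 ≈ 39645.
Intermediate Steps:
z(I, K) = I + I*K
P = 370
((-660 - 735)/(748 - 30*9) + P)*z(-4, -28) = ((-660 - 735)/(748 - 30*9) + 370)*(-4*(1 - 28)) = (-1395/(748 - 270) + 370)*(-4*(-27)) = (-1395/478 + 370)*108 = (175465/478)*108 = 9475110/239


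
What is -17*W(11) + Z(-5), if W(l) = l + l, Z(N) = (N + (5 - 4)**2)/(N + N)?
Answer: -1868/5 ≈ -373.60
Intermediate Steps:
Z(N) = (1 + N)/(2*N) (Z(N) = (N + 1**2)/((2*N)) = (N + 1)*(1/(2*N)) = (1 + N)*(1/(2*N)) = (1 + N)/(2*N))
W(l) = 2*l
-17*W(11) + Z(-5) = -34*11 + (1/2)*(1 - 5)/(-5) = -17*22 + (1/2)*(-1/5)*(-4) = -374 + 2/5 = -1868/5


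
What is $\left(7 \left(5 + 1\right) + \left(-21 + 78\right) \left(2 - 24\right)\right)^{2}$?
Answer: $1468944$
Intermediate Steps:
$\left(7 \left(5 + 1\right) + \left(-21 + 78\right) \left(2 - 24\right)\right)^{2} = \left(7 \cdot 6 + 57 \left(2 + \left(-26 + 2\right)\right)\right)^{2} = \left(42 + 57 \left(2 - 24\right)\right)^{2} = \left(42 + 57 \left(-22\right)\right)^{2} = \left(42 - 1254\right)^{2} = \left(-1212\right)^{2} = 1468944$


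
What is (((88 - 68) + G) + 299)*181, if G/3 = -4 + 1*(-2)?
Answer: 54481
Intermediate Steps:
G = -18 (G = 3*(-4 + 1*(-2)) = 3*(-4 - 2) = 3*(-6) = -18)
(((88 - 68) + G) + 299)*181 = (((88 - 68) - 18) + 299)*181 = ((20 - 18) + 299)*181 = (2 + 299)*181 = 301*181 = 54481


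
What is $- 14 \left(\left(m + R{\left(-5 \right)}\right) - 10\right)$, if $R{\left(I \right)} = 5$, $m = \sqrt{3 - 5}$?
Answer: $70 - 14 i \sqrt{2} \approx 70.0 - 19.799 i$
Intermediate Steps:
$m = i \sqrt{2}$ ($m = \sqrt{-2} = i \sqrt{2} \approx 1.4142 i$)
$- 14 \left(\left(m + R{\left(-5 \right)}\right) - 10\right) = - 14 \left(\left(i \sqrt{2} + 5\right) - 10\right) = - 14 \left(\left(5 + i \sqrt{2}\right) - 10\right) = - 14 \left(-5 + i \sqrt{2}\right) = 70 - 14 i \sqrt{2}$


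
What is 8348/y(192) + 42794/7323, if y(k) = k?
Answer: 1926357/39056 ≈ 49.323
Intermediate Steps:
8348/y(192) + 42794/7323 = 8348/192 + 42794/7323 = 8348*(1/192) + 42794*(1/7323) = 2087/48 + 42794/7323 = 1926357/39056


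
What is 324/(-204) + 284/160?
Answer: 127/680 ≈ 0.18676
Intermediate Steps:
324/(-204) + 284/160 = 324*(-1/204) + 284*(1/160) = -27/17 + 71/40 = 127/680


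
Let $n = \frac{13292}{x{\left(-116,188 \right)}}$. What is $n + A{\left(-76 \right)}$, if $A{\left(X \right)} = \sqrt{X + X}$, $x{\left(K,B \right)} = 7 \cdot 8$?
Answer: $\frac{3323}{14} + 2 i \sqrt{38} \approx 237.36 + 12.329 i$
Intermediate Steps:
$x{\left(K,B \right)} = 56$
$A{\left(X \right)} = \sqrt{2} \sqrt{X}$ ($A{\left(X \right)} = \sqrt{2 X} = \sqrt{2} \sqrt{X}$)
$n = \frac{3323}{14}$ ($n = \frac{13292}{56} = 13292 \cdot \frac{1}{56} = \frac{3323}{14} \approx 237.36$)
$n + A{\left(-76 \right)} = \frac{3323}{14} + \sqrt{2} \sqrt{-76} = \frac{3323}{14} + \sqrt{2} \cdot 2 i \sqrt{19} = \frac{3323}{14} + 2 i \sqrt{38}$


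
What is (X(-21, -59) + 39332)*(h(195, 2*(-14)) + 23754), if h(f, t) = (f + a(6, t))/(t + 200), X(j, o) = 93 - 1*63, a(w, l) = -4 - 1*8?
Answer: 80414027151/86 ≈ 9.3505e+8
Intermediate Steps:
a(w, l) = -12 (a(w, l) = -4 - 8 = -12)
X(j, o) = 30 (X(j, o) = 93 - 63 = 30)
h(f, t) = (-12 + f)/(200 + t) (h(f, t) = (f - 12)/(t + 200) = (-12 + f)/(200 + t))
(X(-21, -59) + 39332)*(h(195, 2*(-14)) + 23754) = (30 + 39332)*((-12 + 195)/(200 + 2*(-14)) + 23754) = 39362*(183/(200 - 28) + 23754) = 39362*(183/172 + 23754) = 39362*(4085871/172) = 80414027151/86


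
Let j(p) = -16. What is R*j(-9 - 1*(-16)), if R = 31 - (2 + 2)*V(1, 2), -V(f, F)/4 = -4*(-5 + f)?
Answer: -4592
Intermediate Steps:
V(f, F) = -80 + 16*f (V(f, F) = -(-16)*(-5 + f) = -4*(20 - 4*f) = -80 + 16*f)
R = 287 (R = 31 - (2 + 2)*(-80 + 16*1) = 31 - 4*(-80 + 16) = 31 - 4*(-64) = 31 - 1*(-256) = 31 + 256 = 287)
R*j(-9 - 1*(-16)) = 287*(-16) = -4592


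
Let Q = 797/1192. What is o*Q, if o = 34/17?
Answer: 797/596 ≈ 1.3372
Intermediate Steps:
Q = 797/1192 (Q = 797*(1/1192) = 797/1192 ≈ 0.66862)
o = 2 (o = 34*(1/17) = 2)
o*Q = 2*(797/1192) = 797/596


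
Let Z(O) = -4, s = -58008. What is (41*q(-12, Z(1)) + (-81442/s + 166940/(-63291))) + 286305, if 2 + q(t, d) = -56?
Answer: 10219613811629/35993964 ≈ 2.8393e+5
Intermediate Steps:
q(t, d) = -58 (q(t, d) = -2 - 56 = -58)
(41*q(-12, Z(1)) + (-81442/s + 166940/(-63291))) + 286305 = (41*(-58) + (-81442/(-58008) + 166940/(-63291))) + 286305 = (-2378 + (-81442*(-1/58008) + 166940*(-1/63291))) + 286305 = (-2378 + (40721/29004 - 9820/3723)) + 286305 = (-2378 - 44404999/35993964) + 286305 = -85638051391/35993964 + 286305 = 10219613811629/35993964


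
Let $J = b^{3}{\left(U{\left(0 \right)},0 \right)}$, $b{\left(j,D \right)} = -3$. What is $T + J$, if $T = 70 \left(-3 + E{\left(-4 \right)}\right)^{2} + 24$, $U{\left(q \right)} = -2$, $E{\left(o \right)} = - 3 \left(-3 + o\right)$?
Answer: $22677$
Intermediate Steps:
$E{\left(o \right)} = 9 - 3 o$
$T = 22704$ ($T = 70 \left(-3 + \left(9 - -12\right)\right)^{2} + 24 = 70 \left(-3 + \left(9 + 12\right)\right)^{2} + 24 = 70 \left(-3 + 21\right)^{2} + 24 = 70 \cdot 18^{2} + 24 = 70 \cdot 324 + 24 = 22680 + 24 = 22704$)
$J = -27$ ($J = \left(-3\right)^{3} = -27$)
$T + J = 22704 - 27 = 22677$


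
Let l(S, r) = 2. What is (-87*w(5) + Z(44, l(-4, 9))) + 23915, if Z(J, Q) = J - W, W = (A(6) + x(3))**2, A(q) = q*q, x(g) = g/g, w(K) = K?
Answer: 22155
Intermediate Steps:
x(g) = 1
A(q) = q**2
W = 1369 (W = (6**2 + 1)**2 = (36 + 1)**2 = 37**2 = 1369)
Z(J, Q) = -1369 + J (Z(J, Q) = J - 1*1369 = J - 1369 = -1369 + J)
(-87*w(5) + Z(44, l(-4, 9))) + 23915 = (-87*5 + (-1369 + 44)) + 23915 = (-435 - 1325) + 23915 = -1760 + 23915 = 22155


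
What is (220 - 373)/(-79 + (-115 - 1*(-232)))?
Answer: -153/38 ≈ -4.0263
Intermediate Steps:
(220 - 373)/(-79 + (-115 - 1*(-232))) = -153/(-79 + (-115 + 232)) = -153/(-79 + 117) = -153/38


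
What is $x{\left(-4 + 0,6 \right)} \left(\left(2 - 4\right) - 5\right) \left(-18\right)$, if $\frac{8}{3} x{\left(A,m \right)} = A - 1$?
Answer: $- \frac{945}{4} \approx -236.25$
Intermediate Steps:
$x{\left(A,m \right)} = - \frac{3}{8} + \frac{3 A}{8}$ ($x{\left(A,m \right)} = \frac{3 \left(A - 1\right)}{8} = \frac{3 \left(-1 + A\right)}{8} = - \frac{3}{8} + \frac{3 A}{8}$)
$x{\left(-4 + 0,6 \right)} \left(\left(2 - 4\right) - 5\right) \left(-18\right) = \left(- \frac{3}{8} + \frac{3 \left(-4 + 0\right)}{8}\right) \left(\left(2 - 4\right) - 5\right) \left(-18\right) = \left(- \frac{3}{8} + \frac{3}{8} \left(-4\right)\right) \left(-2 - 5\right) \left(-18\right) = \left(- \frac{3}{8} - \frac{3}{2}\right) \left(-7\right) \left(-18\right) = \left(- \frac{15}{8}\right) \left(-7\right) \left(-18\right) = \frac{105}{8} \left(-18\right) = - \frac{945}{4}$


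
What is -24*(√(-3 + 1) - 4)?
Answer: 96 - 24*I*√2 ≈ 96.0 - 33.941*I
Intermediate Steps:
-24*(√(-3 + 1) - 4) = -24*(√(-2) - 4) = -24*(I*√2 - 4) = -24*(-4 + I*√2) = 96 - 24*I*√2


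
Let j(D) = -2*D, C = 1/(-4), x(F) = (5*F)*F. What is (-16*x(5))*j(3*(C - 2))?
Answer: -27000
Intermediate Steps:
x(F) = 5*F²
C = -¼ (C = 1*(-¼) = -¼ ≈ -0.25000)
(-16*x(5))*j(3*(C - 2)) = (-80*5²)*(-6*(-¼ - 2)) = (-80*25)*(-6*(-9)/4) = (-16*125)*(-2*(-27/4)) = -2000*27/2 = -27000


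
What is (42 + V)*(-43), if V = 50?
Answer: -3956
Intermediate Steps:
(42 + V)*(-43) = (42 + 50)*(-43) = 92*(-43) = -3956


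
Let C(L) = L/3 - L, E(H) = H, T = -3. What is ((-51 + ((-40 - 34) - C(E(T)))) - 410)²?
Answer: 288369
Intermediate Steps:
C(L) = -2*L/3 (C(L) = L*(⅓) - L = L/3 - L = -2*L/3)
((-51 + ((-40 - 34) - C(E(T)))) - 410)² = ((-51 + ((-40 - 34) - (-2)*(-3)/3)) - 410)² = ((-51 + (-74 - 1*2)) - 410)² = ((-51 + (-74 - 2)) - 410)² = ((-51 - 76) - 410)² = (-127 - 410)² = (-537)² = 288369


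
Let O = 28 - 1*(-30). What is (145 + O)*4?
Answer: 812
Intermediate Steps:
O = 58 (O = 28 + 30 = 58)
(145 + O)*4 = (145 + 58)*4 = 203*4 = 812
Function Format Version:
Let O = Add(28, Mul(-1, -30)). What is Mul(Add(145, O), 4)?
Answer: 812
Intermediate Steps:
O = 58 (O = Add(28, 30) = 58)
Mul(Add(145, O), 4) = Mul(Add(145, 58), 4) = Mul(203, 4) = 812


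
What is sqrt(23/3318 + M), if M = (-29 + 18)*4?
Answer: I*sqrt(484325142)/3318 ≈ 6.6327*I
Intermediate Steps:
M = -44 (M = -11*4 = -44)
sqrt(23/3318 + M) = sqrt(23/3318 - 44) = sqrt(-145969/3318) = I*sqrt(484325142)/3318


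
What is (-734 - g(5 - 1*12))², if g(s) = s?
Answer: 528529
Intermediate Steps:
(-734 - g(5 - 1*12))² = (-734 - (5 - 1*12))² = (-734 - (5 - 12))² = (-734 - 1*(-7))² = (-734 + 7)² = (-727)² = 528529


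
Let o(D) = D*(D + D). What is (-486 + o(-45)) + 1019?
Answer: 4583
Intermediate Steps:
o(D) = 2*D**2 (o(D) = D*(2*D) = 2*D**2)
(-486 + o(-45)) + 1019 = (-486 + 2*(-45)**2) + 1019 = (-486 + 2*2025) + 1019 = (-486 + 4050) + 1019 = 3564 + 1019 = 4583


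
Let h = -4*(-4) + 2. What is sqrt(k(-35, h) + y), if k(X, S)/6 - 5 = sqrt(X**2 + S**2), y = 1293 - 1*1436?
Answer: sqrt(-113 + 6*sqrt(1549)) ≈ 11.097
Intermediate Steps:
h = 18 (h = 16 + 2 = 18)
y = -143 (y = 1293 - 1436 = -143)
k(X, S) = 30 + 6*sqrt(S**2 + X**2) (k(X, S) = 30 + 6*sqrt(X**2 + S**2) = 30 + 6*sqrt(S**2 + X**2))
sqrt(k(-35, h) + y) = sqrt((30 + 6*sqrt(18**2 + (-35)**2)) - 143) = sqrt((30 + 6*sqrt(324 + 1225)) - 143) = sqrt((30 + 6*sqrt(1549)) - 143) = sqrt(-113 + 6*sqrt(1549))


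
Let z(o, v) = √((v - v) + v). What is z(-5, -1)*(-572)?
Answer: -572*I ≈ -572.0*I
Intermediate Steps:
z(o, v) = √v (z(o, v) = √(0 + v) = √v)
z(-5, -1)*(-572) = √(-1)*(-572) = I*(-572) = -572*I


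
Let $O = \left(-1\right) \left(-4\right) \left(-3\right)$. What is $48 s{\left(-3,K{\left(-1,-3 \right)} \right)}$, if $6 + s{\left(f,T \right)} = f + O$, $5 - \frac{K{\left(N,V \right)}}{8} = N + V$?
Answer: $-1008$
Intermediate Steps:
$O = -12$ ($O = 4 \left(-3\right) = -12$)
$K{\left(N,V \right)} = 40 - 8 N - 8 V$ ($K{\left(N,V \right)} = 40 - 8 \left(N + V\right) = 40 - \left(8 N + 8 V\right) = 40 - 8 N - 8 V$)
$s{\left(f,T \right)} = -18 + f$ ($s{\left(f,T \right)} = -6 + \left(f - 12\right) = -6 + \left(-12 + f\right) = -18 + f$)
$48 s{\left(-3,K{\left(-1,-3 \right)} \right)} = 48 \left(-18 - 3\right) = 48 \left(-21\right) = -1008$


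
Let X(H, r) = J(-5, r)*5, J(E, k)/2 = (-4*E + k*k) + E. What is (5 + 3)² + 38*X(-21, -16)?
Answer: 103044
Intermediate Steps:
J(E, k) = -6*E + 2*k² (J(E, k) = 2*((-4*E + k*k) + E) = 2*((-4*E + k²) + E) = 2*((k² - 4*E) + E) = 2*(k² - 3*E) = -6*E + 2*k²)
X(H, r) = 150 + 10*r² (X(H, r) = (-6*(-5) + 2*r²)*5 = (30 + 2*r²)*5 = 150 + 10*r²)
(5 + 3)² + 38*X(-21, -16) = (5 + 3)² + 38*(150 + 10*(-16)²) = 8² + 38*(150 + 10*256) = 64 + 38*(150 + 2560) = 64 + 38*2710 = 64 + 102980 = 103044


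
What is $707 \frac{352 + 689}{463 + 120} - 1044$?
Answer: $\frac{127335}{583} \approx 218.41$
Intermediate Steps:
$707 \frac{352 + 689}{463 + 120} - 1044 = 707 \cdot \frac{1041}{583} - 1044 = \frac{735987}{583} - 1044 = \frac{127335}{583}$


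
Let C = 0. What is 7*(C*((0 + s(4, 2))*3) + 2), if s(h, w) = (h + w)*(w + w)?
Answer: 14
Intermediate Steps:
s(h, w) = 2*w*(h + w) (s(h, w) = (h + w)*(2*w) = 2*w*(h + w))
7*(C*((0 + s(4, 2))*3) + 2) = 7*(0*((0 + 2*2*(4 + 2))*3) + 2) = 7*(0*((0 + 2*2*6)*3) + 2) = 7*(0*((0 + 24)*3) + 2) = 7*(0*(24*3) + 2) = 7*(0*72 + 2) = 7*(0 + 2) = 7*2 = 14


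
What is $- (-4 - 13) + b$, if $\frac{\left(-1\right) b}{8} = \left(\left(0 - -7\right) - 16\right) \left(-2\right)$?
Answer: $-127$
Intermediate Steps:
$b = -144$ ($b = - 8 \left(\left(0 - -7\right) - 16\right) \left(-2\right) = - 8 \left(\left(0 + 7\right) - 16\right) \left(-2\right) = - 8 \left(7 - 16\right) \left(-2\right) = - 8 \left(\left(-9\right) \left(-2\right)\right) = \left(-8\right) 18 = -144$)
$- (-4 - 13) + b = - (-4 - 13) - 144 = \left(-1\right) \left(-17\right) - 144 = 17 - 144 = -127$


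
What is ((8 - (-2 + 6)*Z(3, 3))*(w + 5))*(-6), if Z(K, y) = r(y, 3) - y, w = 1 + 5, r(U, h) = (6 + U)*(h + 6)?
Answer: 20064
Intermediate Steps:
r(U, h) = (6 + U)*(6 + h)
w = 6
Z(K, y) = 54 + 8*y (Z(K, y) = (36 + 6*y + 6*3 + y*3) - y = (36 + 6*y + 18 + 3*y) - y = (54 + 9*y) - y = 54 + 8*y)
((8 - (-2 + 6)*Z(3, 3))*(w + 5))*(-6) = ((8 - (-2 + 6)*(54 + 8*3))*(6 + 5))*(-6) = ((8 - 4*(54 + 24))*11)*(-6) = ((8 - 4*78)*11)*(-6) = ((8 - 1*312)*11)*(-6) = ((8 - 312)*11)*(-6) = -304*11*(-6) = -3344*(-6) = 20064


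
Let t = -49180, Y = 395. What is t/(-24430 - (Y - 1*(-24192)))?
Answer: 49180/49017 ≈ 1.0033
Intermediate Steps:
t/(-24430 - (Y - 1*(-24192))) = -49180/(-24430 - (395 - 1*(-24192))) = -49180/(-24430 - (395 + 24192)) = -49180/(-24430 - 1*24587) = -49180/(-24430 - 24587) = -49180/(-49017) = -49180*(-1/49017) = 49180/49017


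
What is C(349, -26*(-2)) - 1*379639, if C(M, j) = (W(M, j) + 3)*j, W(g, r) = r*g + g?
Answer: 582361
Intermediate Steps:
W(g, r) = g + g*r (W(g, r) = g*r + g = g + g*r)
C(M, j) = j*(3 + M*(1 + j)) (C(M, j) = (M*(1 + j) + 3)*j = (3 + M*(1 + j))*j = j*(3 + M*(1 + j)))
C(349, -26*(-2)) - 1*379639 = (-26*(-2))*(3 + 349*(1 - 26*(-2))) - 1*379639 = 52*(3 + 349*(1 + 52)) - 379639 = 52*(3 + 349*53) - 379639 = 52*(3 + 18497) - 379639 = 52*18500 - 379639 = 962000 - 379639 = 582361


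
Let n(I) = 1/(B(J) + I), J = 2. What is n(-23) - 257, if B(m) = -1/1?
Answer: -6169/24 ≈ -257.04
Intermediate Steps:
B(m) = -1 (B(m) = -1*1 = -1)
n(I) = 1/(-1 + I)
n(-23) - 257 = 1/(-1 - 23) - 257 = 1/(-24) - 257 = -1/24 - 257 = -6169/24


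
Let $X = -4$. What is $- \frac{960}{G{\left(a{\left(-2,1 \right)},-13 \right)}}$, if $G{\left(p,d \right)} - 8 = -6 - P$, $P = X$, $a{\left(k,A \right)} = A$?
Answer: $-160$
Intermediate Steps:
$P = -4$
$G{\left(p,d \right)} = 6$ ($G{\left(p,d \right)} = 8 - 2 = 6$)
$- \frac{960}{G{\left(a{\left(-2,1 \right)},-13 \right)}} = - \frac{960}{6} = \left(-960\right) \frac{1}{6} = -160$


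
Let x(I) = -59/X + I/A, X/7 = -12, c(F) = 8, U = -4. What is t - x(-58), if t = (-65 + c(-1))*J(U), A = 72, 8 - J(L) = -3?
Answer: -78989/126 ≈ -626.90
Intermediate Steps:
J(L) = 11 (J(L) = 8 - 1*(-3) = 8 + 3 = 11)
X = -84 (X = 7*(-12) = -84)
x(I) = 59/84 + I/72 (x(I) = -59/(-84) + I/72 = -59*(-1/84) + I*(1/72) = 59/84 + I/72)
t = -627 (t = (-65 + 8)*11 = -57*11 = -627)
t - x(-58) = -627 - (59/84 + (1/72)*(-58)) = -627 - (59/84 - 29/36) = -627 - 1*(-13/126) = -627 + 13/126 = -78989/126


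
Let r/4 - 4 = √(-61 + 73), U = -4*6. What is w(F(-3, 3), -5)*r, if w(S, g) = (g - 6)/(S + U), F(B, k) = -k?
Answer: 176/27 + 88*√3/27 ≈ 12.164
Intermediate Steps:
U = -24
w(S, g) = (-6 + g)/(-24 + S) (w(S, g) = (g - 6)/(S - 24) = (-6 + g)/(-24 + S))
r = 16 + 8*√3 (r = 16 + 4*√(-61 + 73) = 16 + 4*√12 = 16 + 4*(2*√3) = 16 + 8*√3 ≈ 29.856)
w(F(-3, 3), -5)*r = ((-6 - 5)/(-24 - 1*3))*(16 + 8*√3) = (-11/(-24 - 3))*(16 + 8*√3) = (-11/(-27))*(16 + 8*√3) = (-1/27*(-11))*(16 + 8*√3) = 11*(16 + 8*√3)/27 = 176/27 + 88*√3/27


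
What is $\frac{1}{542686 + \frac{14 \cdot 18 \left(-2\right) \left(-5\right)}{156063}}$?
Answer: $\frac{52021}{28231069246} \approx 1.8427 \cdot 10^{-6}$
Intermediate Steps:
$\frac{1}{542686 + \frac{14 \cdot 18 \left(-2\right) \left(-5\right)}{156063}} = \frac{1}{542686 + 14 \left(-36\right) \left(-5\right) \frac{1}{156063}} = \frac{1}{542686 + \left(-504\right) \left(-5\right) \frac{1}{156063}} = \frac{1}{542686 + 2520 \cdot \frac{1}{156063}} = \frac{1}{542686 + \frac{840}{52021}} = \frac{1}{\frac{28231069246}{52021}} = \frac{52021}{28231069246}$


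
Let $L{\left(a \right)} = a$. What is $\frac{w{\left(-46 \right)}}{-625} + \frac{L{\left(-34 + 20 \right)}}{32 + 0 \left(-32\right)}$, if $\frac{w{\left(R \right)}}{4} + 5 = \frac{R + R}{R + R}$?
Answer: $- \frac{4119}{10000} \approx -0.4119$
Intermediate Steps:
$w{\left(R \right)} = -16$ ($w{\left(R \right)} = -20 + 4 \frac{R + R}{R + R} = -20 + 4 \frac{2 R}{2 R} = -20 + 4 \cdot 2 R \frac{1}{2 R} = -20 + 4 \cdot 1 = -20 + 4 = -16$)
$\frac{w{\left(-46 \right)}}{-625} + \frac{L{\left(-34 + 20 \right)}}{32 + 0 \left(-32\right)} = - \frac{16}{-625} + \frac{-34 + 20}{32 + 0 \left(-32\right)} = \left(-16\right) \left(- \frac{1}{625}\right) - \frac{14}{32 + 0} = \frac{16}{625} - \frac{14}{32} = \frac{16}{625} - \frac{7}{16} = - \frac{4119}{10000}$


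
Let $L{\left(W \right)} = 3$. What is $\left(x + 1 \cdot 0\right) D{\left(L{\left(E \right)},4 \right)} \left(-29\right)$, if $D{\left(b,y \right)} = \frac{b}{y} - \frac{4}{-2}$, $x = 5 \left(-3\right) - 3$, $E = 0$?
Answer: $\frac{2871}{2} \approx 1435.5$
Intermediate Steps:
$x = -18$ ($x = -15 - 3 = -18$)
$D{\left(b,y \right)} = 2 + \frac{b}{y}$ ($D{\left(b,y \right)} = \frac{b}{y} - -2 = \frac{b}{y} + 2 = 2 + \frac{b}{y}$)
$\left(x + 1 \cdot 0\right) D{\left(L{\left(E \right)},4 \right)} \left(-29\right) = \left(-18 + 1 \cdot 0\right) \left(2 + \frac{3}{4}\right) \left(-29\right) = \left(-18 + 0\right) \left(2 + 3 \cdot \frac{1}{4}\right) \left(-29\right) = - 18 \left(2 + \frac{3}{4}\right) \left(-29\right) = \left(-18\right) \frac{11}{4} \left(-29\right) = \left(- \frac{99}{2}\right) \left(-29\right) = \frac{2871}{2}$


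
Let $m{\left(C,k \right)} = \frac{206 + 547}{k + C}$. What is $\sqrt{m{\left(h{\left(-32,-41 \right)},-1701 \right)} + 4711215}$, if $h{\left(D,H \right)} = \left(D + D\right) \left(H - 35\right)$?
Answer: $\frac{3 \sqrt{5237075324786}}{3163} \approx 2170.5$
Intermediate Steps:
$h{\left(D,H \right)} = 2 D \left(-35 + H\right)$
$m{\left(C,k \right)} = \frac{753}{C + k}$
$\sqrt{m{\left(h{\left(-32,-41 \right)},-1701 \right)} + 4711215} = \sqrt{\frac{753}{2 \left(-32\right) \left(-35 - 41\right) - 1701} + 4711215} = \sqrt{\frac{753}{2 \left(-32\right) \left(-76\right) - 1701} + 4711215} = \sqrt{\frac{753}{4864 - 1701} + 4711215} = \sqrt{\frac{753}{3163} + 4711215} = \sqrt{\frac{14901573798}{3163}} = \frac{3 \sqrt{5237075324786}}{3163}$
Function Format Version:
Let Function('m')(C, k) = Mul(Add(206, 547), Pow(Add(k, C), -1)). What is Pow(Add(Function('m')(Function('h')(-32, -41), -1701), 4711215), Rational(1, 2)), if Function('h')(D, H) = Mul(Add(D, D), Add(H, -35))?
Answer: Mul(Rational(3, 3163), Pow(5237075324786, Rational(1, 2))) ≈ 2170.5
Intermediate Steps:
Function('h')(D, H) = Mul(2, D, Add(-35, H)) (Function('h')(D, H) = Mul(Mul(2, D), Add(-35, H)) = Mul(2, D, Add(-35, H)))
Function('m')(C, k) = Mul(753, Pow(Add(C, k), -1))
Pow(Add(Function('m')(Function('h')(-32, -41), -1701), 4711215), Rational(1, 2)) = Pow(Add(Mul(753, Pow(Add(Mul(2, -32, Add(-35, -41)), -1701), -1)), 4711215), Rational(1, 2)) = Pow(Add(Mul(753, Pow(Add(Mul(2, -32, -76), -1701), -1)), 4711215), Rational(1, 2)) = Pow(Add(Mul(753, Pow(Add(4864, -1701), -1)), 4711215), Rational(1, 2)) = Pow(Add(Mul(753, Pow(3163, -1)), 4711215), Rational(1, 2)) = Pow(Add(Mul(753, Rational(1, 3163)), 4711215), Rational(1, 2)) = Pow(Add(Rational(753, 3163), 4711215), Rational(1, 2)) = Pow(Rational(14901573798, 3163), Rational(1, 2)) = Mul(Rational(3, 3163), Pow(5237075324786, Rational(1, 2)))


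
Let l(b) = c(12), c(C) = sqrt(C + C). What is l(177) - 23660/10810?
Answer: -2366/1081 + 2*sqrt(6) ≈ 2.7103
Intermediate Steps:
c(C) = sqrt(2)*sqrt(C) (c(C) = sqrt(2*C) = sqrt(2)*sqrt(C))
l(b) = 2*sqrt(6) (l(b) = sqrt(2)*sqrt(12) = sqrt(2)*(2*sqrt(3)) = 2*sqrt(6))
l(177) - 23660/10810 = 2*sqrt(6) - 23660/10810 = 2*sqrt(6) - 1*2366/1081 = 2*sqrt(6) - 2366/1081 = -2366/1081 + 2*sqrt(6)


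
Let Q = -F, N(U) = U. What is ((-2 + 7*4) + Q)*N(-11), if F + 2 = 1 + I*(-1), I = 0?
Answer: -297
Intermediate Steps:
F = -1 (F = -2 + (1 + 0*(-1)) = -2 + (1 + 0) = -2 + 1 = -1)
Q = 1 (Q = -1*(-1) = 1)
((-2 + 7*4) + Q)*N(-11) = ((-2 + 7*4) + 1)*(-11) = ((-2 + 28) + 1)*(-11) = (26 + 1)*(-11) = 27*(-11) = -297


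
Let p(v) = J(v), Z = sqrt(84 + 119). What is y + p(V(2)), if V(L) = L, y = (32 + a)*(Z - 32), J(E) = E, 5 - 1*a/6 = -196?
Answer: -39614 + 1238*sqrt(203) ≈ -21975.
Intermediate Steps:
a = 1206 (a = 30 - 6*(-196) = 30 + 1176 = 1206)
Z = sqrt(203) ≈ 14.248
y = -39616 + 1238*sqrt(203) (y = (32 + 1206)*(sqrt(203) - 32) = 1238*(-32 + sqrt(203)) = -39616 + 1238*sqrt(203) ≈ -21977.)
p(v) = v
y + p(V(2)) = (-39616 + 1238*sqrt(203)) + 2 = -39614 + 1238*sqrt(203)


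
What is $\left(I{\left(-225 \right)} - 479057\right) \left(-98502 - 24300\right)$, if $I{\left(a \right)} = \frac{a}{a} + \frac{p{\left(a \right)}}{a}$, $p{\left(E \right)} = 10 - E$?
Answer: $\frac{882437447578}{15} \approx 5.8829 \cdot 10^{10}$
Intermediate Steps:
$I{\left(a \right)} = 1 + \frac{10 - a}{a}$ ($I{\left(a \right)} = \frac{a}{a} + \frac{10 - a}{a} = 1 + \frac{10 - a}{a}$)
$\left(I{\left(-225 \right)} - 479057\right) \left(-98502 - 24300\right) = \left(\frac{10}{-225} - 479057\right) \left(-98502 - 24300\right) = \left(10 \left(- \frac{1}{225}\right) - 479057\right) \left(-122802\right) = \left(- \frac{2}{45} - 479057\right) \left(-122802\right) = \left(- \frac{21557567}{45}\right) \left(-122802\right) = \frac{882437447578}{15}$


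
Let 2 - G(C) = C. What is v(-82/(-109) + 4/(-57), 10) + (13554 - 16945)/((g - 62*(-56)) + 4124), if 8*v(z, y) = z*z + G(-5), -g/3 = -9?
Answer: 127727078021/261562876344 ≈ 0.48832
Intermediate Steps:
g = 27 (g = -3*(-9) = 27)
G(C) = 2 - C
v(z, y) = 7/8 + z**2/8 (v(z, y) = (z*z + (2 - 1*(-5)))/8 = (z**2 + (2 + 5))/8 = (z**2 + 7)/8 = (7 + z**2)/8 = 7/8 + z**2/8)
v(-82/(-109) + 4/(-57), 10) + (13554 - 16945)/((g - 62*(-56)) + 4124) = (7/8 + (-82/(-109) + 4/(-57))**2/8) + (13554 - 16945)/((27 - 62*(-56)) + 4124) = (7/8 + (-82*(-1/109) + 4*(-1/57))**2/8) - 3391/((27 + 3472) + 4124) = (7/8 + (82/109 - 4/57)**2/8) - 3391/(3499 + 4124) = (7/8 + (4238/6213)**2/8) - 3391/7623 = (7/8 + (1/8)*(17960644/38601369)) - 3391*1/7623 = (7/8 + 4490161/77202738) - 3391/7623 = 288170227/308810952 - 3391/7623 = 127727078021/261562876344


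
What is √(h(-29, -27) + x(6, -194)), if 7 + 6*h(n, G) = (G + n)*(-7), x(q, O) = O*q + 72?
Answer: I*√37002/6 ≈ 32.06*I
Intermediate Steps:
x(q, O) = 72 + O*q
h(n, G) = -7/6 - 7*G/6 - 7*n/6 (h(n, G) = -7/6 + ((G + n)*(-7))/6 = -7/6 + (-7*G - 7*n)/6 = -7/6 + (-7*G/6 - 7*n/6) = -7/6 - 7*G/6 - 7*n/6)
√(h(-29, -27) + x(6, -194)) = √((-7/6 - 7/6*(-27) - 7/6*(-29)) + (72 - 194*6)) = √((-7/6 + 63/2 + 203/6) + (72 - 1164)) = √(385/6 - 1092) = √(-6167/6) = I*√37002/6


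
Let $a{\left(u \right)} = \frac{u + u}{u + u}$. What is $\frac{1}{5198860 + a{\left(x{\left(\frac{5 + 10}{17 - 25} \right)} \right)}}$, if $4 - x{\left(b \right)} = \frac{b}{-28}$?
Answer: $\frac{1}{5198861} \approx 1.9235 \cdot 10^{-7}$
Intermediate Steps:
$x{\left(b \right)} = 4 + \frac{b}{28}$ ($x{\left(b \right)} = 4 - \frac{b}{-28} = 4 - b \left(- \frac{1}{28}\right) = 4 - - \frac{b}{28} = 4 + \frac{b}{28}$)
$a{\left(u \right)} = 1$ ($a{\left(u \right)} = \frac{2 u}{2 u} = 2 u \frac{1}{2 u} = 1$)
$\frac{1}{5198860 + a{\left(x{\left(\frac{5 + 10}{17 - 25} \right)} \right)}} = \frac{1}{5198860 + 1} = \frac{1}{5198861}$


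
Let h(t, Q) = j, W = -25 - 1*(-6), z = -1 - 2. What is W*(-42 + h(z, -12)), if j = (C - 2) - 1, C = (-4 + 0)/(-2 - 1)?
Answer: 2489/3 ≈ 829.67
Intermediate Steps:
C = 4/3 (C = -4/(-3) = -4*(-⅓) = 4/3 ≈ 1.3333)
z = -3
j = -5/3 (j = (4/3 - 2) - 1 = -⅔ - 1 = -5/3 ≈ -1.6667)
W = -19 (W = -25 + 6 = -19)
h(t, Q) = -5/3
W*(-42 + h(z, -12)) = -19*(-42 - 5/3) = -19*(-131/3) = 2489/3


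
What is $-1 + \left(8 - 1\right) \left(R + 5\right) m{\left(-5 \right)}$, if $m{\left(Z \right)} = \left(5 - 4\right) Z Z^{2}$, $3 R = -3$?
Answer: $-3501$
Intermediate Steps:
$R = -1$ ($R = \frac{1}{3} \left(-3\right) = -1$)
$m{\left(Z \right)} = Z^{3}$ ($m{\left(Z \right)} = 1 Z^{3} = Z^{3}$)
$-1 + \left(8 - 1\right) \left(R + 5\right) m{\left(-5 \right)} = -1 + \left(8 - 1\right) \left(-1 + 5\right) \left(-5\right)^{3} = -1 + \left(8 - 1\right) 4 \left(-125\right) = -1 + 7 \left(-500\right) = -1 - 3500 = -3501$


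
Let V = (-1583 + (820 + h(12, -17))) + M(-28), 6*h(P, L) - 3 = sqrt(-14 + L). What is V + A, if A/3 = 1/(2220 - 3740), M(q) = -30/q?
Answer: -8101621/10640 + I*sqrt(31)/6 ≈ -761.43 + 0.92796*I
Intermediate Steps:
h(P, L) = 1/2 + sqrt(-14 + L)/6
A = -3/1520 (A = 3/(2220 - 3740) = 3/(-1520) = 3*(-1/1520) = -3/1520 ≈ -0.0019737)
V = -5330/7 + I*sqrt(31)/6 (V = (-1583 + (820 + (1/2 + sqrt(-14 - 17)/6))) - 30/(-28) = (-1583 + (820 + (1/2 + sqrt(-31)/6))) - 30*(-1/28) = (-1583 + (820 + (1/2 + (I*sqrt(31))/6))) + 15/14 = (-1583 + (820 + (1/2 + I*sqrt(31)/6))) + 15/14 = (-1583 + (1641/2 + I*sqrt(31)/6)) + 15/14 = (-1525/2 + I*sqrt(31)/6) + 15/14 = -5330/7 + I*sqrt(31)/6 ≈ -761.43 + 0.92796*I)
V + A = (-5330/7 + I*sqrt(31)/6) - 3/1520 = -8101621/10640 + I*sqrt(31)/6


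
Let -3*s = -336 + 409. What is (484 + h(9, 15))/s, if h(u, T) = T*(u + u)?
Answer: -2262/73 ≈ -30.986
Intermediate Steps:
s = -73/3 (s = -(-336 + 409)/3 = -⅓*73 = -73/3 ≈ -24.333)
h(u, T) = 2*T*u (h(u, T) = T*(2*u) = 2*T*u)
(484 + h(9, 15))/s = (484 + 2*15*9)/(-73/3) = (484 + 270)*(-3/73) = 754*(-3/73) = -2262/73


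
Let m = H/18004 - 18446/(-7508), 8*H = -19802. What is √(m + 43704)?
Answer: √49912668414414854895/33793508 ≈ 209.06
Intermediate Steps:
H = -9901/4 (H = (⅛)*(-19802) = -9901/4 ≈ -2475.3)
m = 313517607/135174032 (m = -9901/4/18004 - 18446/(-7508) = -9901/4*1/18004 - 18446*(-1/7508) = -9901/72016 + 9223/3754 = 313517607/135174032 ≈ 2.3194)
√(m + 43704) = √(313517607/135174032 + 43704) = √(5907959412135/135174032) = √49912668414414854895/33793508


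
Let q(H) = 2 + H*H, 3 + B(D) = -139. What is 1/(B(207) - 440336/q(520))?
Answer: -135201/19418710 ≈ -0.0069624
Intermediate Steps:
B(D) = -142 (B(D) = -3 - 139 = -142)
q(H) = 2 + H²
1/(B(207) - 440336/q(520)) = 1/(-142 - 440336/(2 + 520²)) = 1/(-142 - 440336/(2 + 270400)) = 1/(-142 - 440336/270402) = 1/(-142 - 1*220168/135201) = 1/(-142 - 220168/135201) = 1/(-19418710/135201) = -135201/19418710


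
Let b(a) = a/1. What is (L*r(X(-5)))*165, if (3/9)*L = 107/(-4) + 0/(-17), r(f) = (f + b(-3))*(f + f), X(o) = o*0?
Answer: 0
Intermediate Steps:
b(a) = a (b(a) = a*1 = a)
X(o) = 0
r(f) = 2*f*(-3 + f) (r(f) = (f - 3)*(f + f) = (-3 + f)*(2*f) = 2*f*(-3 + f))
L = -321/4 (L = 3*(107/(-4) + 0/(-17)) = 3*(107*(-¼) + 0*(-1/17)) = 3*(-107/4 + 0) = 3*(-107/4) = -321/4 ≈ -80.250)
(L*r(X(-5)))*165 = -321*0*(-3 + 0)/2*165 = -321*0*(-3)/2*165 = -321/4*0*165 = 0*165 = 0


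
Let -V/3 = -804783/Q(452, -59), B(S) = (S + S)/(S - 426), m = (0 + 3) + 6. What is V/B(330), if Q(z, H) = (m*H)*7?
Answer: 306584/3245 ≈ 94.479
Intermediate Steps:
m = 9 (m = 3 + 6 = 9)
Q(z, H) = 63*H (Q(z, H) = (9*H)*7 = 63*H)
B(S) = 2*S/(-426 + S) (B(S) = (2*S)/(-426 + S) = 2*S/(-426 + S))
V = -38323/59 (V = -(-2414349)/(63*(-59)) = -(-2414349)/(-3717) = -(-2414349)*(-1)/3717 = -3*38323/177 = -38323/59 ≈ -649.54)
V/B(330) = -38323/(59*(2*330/(-426 + 330))) = -38323/(59*(2*330/(-96))) = -38323/(59*(2*330*(-1/96))) = -38323/(59*(-55/8)) = -38323/59*(-8/55) = 306584/3245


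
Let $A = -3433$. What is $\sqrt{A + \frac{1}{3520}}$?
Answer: $\frac{i \sqrt{664628745}}{440} \approx 58.592 i$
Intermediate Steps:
$\sqrt{A + \frac{1}{3520}} = \sqrt{-3433 + \frac{1}{3520}} = \sqrt{- \frac{12084159}{3520}} = \frac{i \sqrt{664628745}}{440}$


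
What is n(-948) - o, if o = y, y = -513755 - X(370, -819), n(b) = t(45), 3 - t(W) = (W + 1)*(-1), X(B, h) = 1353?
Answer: 515157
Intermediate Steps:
t(W) = 4 + W (t(W) = 3 - (W + 1)*(-1) = 3 - (1 + W)*(-1) = 3 - (-1 - W) = 3 + (1 + W) = 4 + W)
n(b) = 49 (n(b) = 4 + 45 = 49)
y = -515108 (y = -513755 - 1*1353 = -513755 - 1353 = -515108)
o = -515108
n(-948) - o = 49 - 1*(-515108) = 49 + 515108 = 515157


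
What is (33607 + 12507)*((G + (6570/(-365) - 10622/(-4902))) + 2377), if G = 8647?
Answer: 1244202617938/2451 ≈ 5.0763e+8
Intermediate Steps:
(33607 + 12507)*((G + (6570/(-365) - 10622/(-4902))) + 2377) = (33607 + 12507)*((8647 + (6570/(-365) - 10622/(-4902))) + 2377) = 46114*((8647 + (6570*(-1/365) - 10622*(-1/4902))) + 2377) = 46114*((8647 + (-18 + 5311/2451)) + 2377) = 46114*((8647 - 38807/2451) + 2377) = 46114*(21154990/2451 + 2377) = 46114*(26981017/2451) = 1244202617938/2451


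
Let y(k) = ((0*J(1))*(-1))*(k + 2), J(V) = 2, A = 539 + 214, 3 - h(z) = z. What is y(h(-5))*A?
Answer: 0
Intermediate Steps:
h(z) = 3 - z
A = 753
y(k) = 0 (y(k) = ((0*2)*(-1))*(k + 2) = (0*(-1))*(2 + k) = 0*(2 + k) = 0)
y(h(-5))*A = 0*753 = 0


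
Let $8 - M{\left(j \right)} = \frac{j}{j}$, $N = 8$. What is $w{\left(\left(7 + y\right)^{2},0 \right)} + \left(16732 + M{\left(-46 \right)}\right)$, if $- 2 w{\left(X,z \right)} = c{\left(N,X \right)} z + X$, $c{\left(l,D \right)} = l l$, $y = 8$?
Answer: $\frac{33253}{2} \approx 16627.0$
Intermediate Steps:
$M{\left(j \right)} = 7$ ($M{\left(j \right)} = 8 - \frac{j}{j} = 8 - 1 = 7$)
$c{\left(l,D \right)} = l^{2}$
$w{\left(X,z \right)} = - 32 z - \frac{X}{2}$ ($w{\left(X,z \right)} = - \frac{8^{2} z + X}{2} = - \frac{64 z + X}{2} = - \frac{X + 64 z}{2} = - 32 z - \frac{X}{2}$)
$w{\left(\left(7 + y\right)^{2},0 \right)} + \left(16732 + M{\left(-46 \right)}\right) = \left(\left(-32\right) 0 - \frac{\left(7 + 8\right)^{2}}{2}\right) + \left(16732 + 7\right) = \left(0 - \frac{15^{2}}{2}\right) + 16739 = \left(0 - \frac{225}{2}\right) + 16739 = - \frac{225}{2} + 16739 = \frac{33253}{2}$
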